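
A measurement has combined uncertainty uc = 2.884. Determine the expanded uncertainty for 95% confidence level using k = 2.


U = k * uc
U = 2 * 2.884
U = 5.7680

5.7680


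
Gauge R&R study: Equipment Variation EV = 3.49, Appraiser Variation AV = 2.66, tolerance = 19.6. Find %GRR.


GRR = sqrt(EV^2 + AV^2) = sqrt(3.49^2 + 2.66^2) = 4.3881317
%GRR = GRR / tol * 100 = 4.3881317 / 19.6 * 100
%GRR = 22.3884

22.3884


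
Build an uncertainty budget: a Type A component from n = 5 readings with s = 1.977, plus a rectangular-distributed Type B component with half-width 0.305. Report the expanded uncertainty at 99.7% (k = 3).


u_A = s / sqrt(n) = 1.977 / sqrt(5) = 0.88414128
u_B = half_width / sqrt(3) = 0.305 / sqrt(3) = 0.17609183
uc = sqrt(u_A^2 + u_B^2) = sqrt(0.88414128^2 + 0.17609183^2) = 0.90150659
U = k * uc = 3 * 0.90150659
U = 2.7045

2.7045


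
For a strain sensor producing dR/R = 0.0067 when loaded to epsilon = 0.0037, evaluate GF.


GF = (dR/R) / epsilon
= 0.0067 / 0.0037
= 1.8108

1.8108


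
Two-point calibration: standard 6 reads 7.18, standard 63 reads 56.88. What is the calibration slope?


slope = (y2 - y1) / (x2 - x1)
= (56.88 - 7.18) / (63 - 6)
= 49.7000 / 57
= 0.8719

0.8719


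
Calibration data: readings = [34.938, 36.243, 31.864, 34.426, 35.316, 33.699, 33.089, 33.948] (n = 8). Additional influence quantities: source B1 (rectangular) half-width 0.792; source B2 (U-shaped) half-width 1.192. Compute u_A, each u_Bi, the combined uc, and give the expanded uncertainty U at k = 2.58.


mean = (34.938 + 36.243 + 31.864 + 34.426 + 35.316 + 33.699 + 33.089 + 33.948) / 8 = 34.190375
s = sqrt(sum((x - mean)^2)/(n-1)) = 1.3638185
u_A = s / sqrt(n) = 1.3638185 / sqrt(8) = 0.48218265
u_B1 = 0.792 / sqrt(3) = 0.45726141
u_B2 = 1.192 / sqrt(2) = 0.84287128
uc = sqrt(0.48218265^2 + 0.45726141^2 + 0.84287128^2) = 1.073322
U = k * uc = 2.58 * 1.073322
U = 2.7692

2.7692


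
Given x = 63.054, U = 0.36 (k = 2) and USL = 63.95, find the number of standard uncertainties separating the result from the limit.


u = U / k = 0.36 / 2 = 0.18
margin = |USL - x| = |63.95 - 63.054| = 0.896
z = margin / u = 0.896 / 0.18
z = 4.9778

4.9778


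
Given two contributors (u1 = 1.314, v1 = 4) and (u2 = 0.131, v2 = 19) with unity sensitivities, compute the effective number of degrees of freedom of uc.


uc = sqrt(u1^2 + u2^2) = sqrt(1.314^2 + 0.131^2) = 1.3205139
v_eff = uc^4 / (u1^4/v1 + u2^4/v2)
= 1.3205139^4 / (1.314^4/4 + 0.131^4/19)
= 3.0406883 / 0.74529894
v_eff = 4.0798

4.0798


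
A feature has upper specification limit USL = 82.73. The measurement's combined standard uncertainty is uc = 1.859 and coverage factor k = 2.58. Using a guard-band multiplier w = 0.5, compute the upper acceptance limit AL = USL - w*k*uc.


U = k * uc = 2.58 * 1.859 = 4.79622
guard band g = w * U = 0.5 * 4.79622 = 2.39811
AL = USL - g = 82.73 - 2.39811
AL = 80.3319

80.3319


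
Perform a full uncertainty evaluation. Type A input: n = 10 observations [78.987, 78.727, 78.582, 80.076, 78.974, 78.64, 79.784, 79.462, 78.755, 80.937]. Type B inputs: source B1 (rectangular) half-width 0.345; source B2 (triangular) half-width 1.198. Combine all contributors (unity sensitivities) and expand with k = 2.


mean = (78.987 + 78.727 + 78.582 + 80.076 + 78.974 + 78.64 + 79.784 + 79.462 + 78.755 + 80.937) / 10 = 79.2924
s = sqrt(sum((x - mean)^2)/(n-1)) = 0.76902466
u_A = s / sqrt(n) = 0.76902466 / sqrt(10) = 0.24318695
u_B1 = 0.345 / sqrt(3) = 0.19918584
u_B2 = 1.198 / sqrt(6) = 0.48908145
uc = sqrt(0.24318695^2 + 0.19918584^2 + 0.48908145^2) = 0.58139105
U = k * uc = 2 * 0.58139105
U = 1.1628

1.1628


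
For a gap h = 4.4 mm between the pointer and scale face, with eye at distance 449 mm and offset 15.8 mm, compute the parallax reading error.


error = h * offset / d
= 4.4 * 15.8 / 449
= 0.1548

0.1548


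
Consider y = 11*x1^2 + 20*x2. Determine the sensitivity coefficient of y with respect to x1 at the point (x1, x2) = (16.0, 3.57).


y = 11*x1^2 + 20*x2
dy/dx1 = 2*11*x1
Evaluate at x1 = 16.0: c1 = 22 * 16.0
c1 = 352.0000

352.0000


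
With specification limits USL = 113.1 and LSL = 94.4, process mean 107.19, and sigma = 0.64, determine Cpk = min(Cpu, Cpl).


Cpu = (USL - mean) / (3*sigma) = (113.1 - 107.19) / (3*0.64) = 3.0781
Cpl = (mean - LSL) / (3*sigma) = (107.19 - 94.4) / (3*0.64) = 6.6615
Cpk = min(Cpu, Cpl) = 3.0781

3.0781


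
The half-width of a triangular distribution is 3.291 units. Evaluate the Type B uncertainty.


u_B = half_width / sqrt(6)
u_B = 3.291 / 2.4494897
u_B = 1.3435

1.3435


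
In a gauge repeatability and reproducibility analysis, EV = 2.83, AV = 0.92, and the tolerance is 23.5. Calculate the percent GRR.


GRR = sqrt(EV^2 + AV^2) = sqrt(2.83^2 + 0.92^2) = 2.9757856
%GRR = GRR / tol * 100 = 2.9757856 / 23.5 * 100
%GRR = 12.6629

12.6629


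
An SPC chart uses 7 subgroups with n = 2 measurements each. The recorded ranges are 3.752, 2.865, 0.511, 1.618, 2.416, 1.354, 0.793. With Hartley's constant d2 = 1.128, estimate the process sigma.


R_bar = (3.752 + 2.865 + 0.511 + 1.618 + 2.416 + 1.354 + 0.793) / 7
R_bar = 13.309 / 7 = 1.9012857
sigma_hat = R_bar / d2 = 1.9012857 / 1.128 = 1.6855

1.6855


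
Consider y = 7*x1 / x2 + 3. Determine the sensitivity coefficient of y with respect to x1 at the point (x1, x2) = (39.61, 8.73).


y = 7*x1 / x2 + 3
dy/dx1 = 7/x2
Evaluate at x2 = 8.73: c1 = 7 / 8.73
c1 = 0.8018

0.8018


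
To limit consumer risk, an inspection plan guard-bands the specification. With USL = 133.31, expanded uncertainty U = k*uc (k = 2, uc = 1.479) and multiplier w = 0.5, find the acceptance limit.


U = k * uc = 2 * 1.479 = 2.958
guard band g = w * U = 0.5 * 2.958 = 1.479
AL = USL - g = 133.31 - 1.479
AL = 131.8310

131.8310


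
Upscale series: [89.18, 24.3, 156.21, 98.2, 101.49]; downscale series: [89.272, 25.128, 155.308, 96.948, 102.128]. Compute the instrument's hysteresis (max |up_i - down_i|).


|89.18 - 89.272| = 0.0920
|24.3 - 25.128| = 0.8280
|156.21 - 155.308| = 0.9020
|98.2 - 96.948| = 1.2520
|101.49 - 102.128| = 0.6380
hysteresis = max(diffs) = 1.2520

1.2520


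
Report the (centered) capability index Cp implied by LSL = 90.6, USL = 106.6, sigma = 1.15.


Cp = (USL - LSL) / (6 * sigma)
= (106.6 - 90.6) / (6 * 1.15)
= 16.0000 / 6.9000
= 2.3188

2.3188


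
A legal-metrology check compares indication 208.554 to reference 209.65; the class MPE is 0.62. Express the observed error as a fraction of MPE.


e = indication - reference = 208.554 - 209.65 = -1.0960
|e| = 1.0960
ratio = |e| / MPE = 1.0960 / 0.62
ratio = 1.7677

1.7677


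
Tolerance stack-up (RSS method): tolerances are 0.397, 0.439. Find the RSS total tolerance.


RSS = sqrt(0.397^2 + 0.439^2)
= sqrt(0.35033)
= 0.5919

0.5919


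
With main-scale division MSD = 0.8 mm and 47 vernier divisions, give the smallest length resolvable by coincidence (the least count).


LC = MSD / n_div
= 0.8 / 47
= 0.0170

0.0170


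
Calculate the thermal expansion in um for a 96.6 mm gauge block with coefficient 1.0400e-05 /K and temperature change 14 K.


dL = L * alpha * dT
= 96.6 * 1.0400e-05 * 14
= 0.0140650 mm
dL_um = 0.0140650 * 1000 = 14.0650 um

14.0650


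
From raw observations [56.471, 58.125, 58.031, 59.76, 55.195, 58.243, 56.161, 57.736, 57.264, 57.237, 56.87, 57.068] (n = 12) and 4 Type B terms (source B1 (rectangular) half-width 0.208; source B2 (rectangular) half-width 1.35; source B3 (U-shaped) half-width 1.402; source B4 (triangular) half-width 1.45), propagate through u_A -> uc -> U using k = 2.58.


mean = (56.471 + 58.125 + 58.031 + 59.76 + 55.195 + 58.243 + 56.161 + 57.736 + 57.264 + 57.237 + 56.87 + 57.068) / 12 = 57.34675
s = sqrt(sum((x - mean)^2)/(n-1)) = 1.1669416
u_A = s / sqrt(n) = 1.1669416 / sqrt(12) = 0.33686702
u_B1 = 0.208 / sqrt(3) = 0.12008886
u_B2 = 1.35 / sqrt(3) = 0.77942286
u_B3 = 1.402 / sqrt(2) = 0.99136371
u_B4 = 1.45 / sqrt(6) = 0.59196002
uc = sqrt(0.33686702^2 + 0.12008886^2 + 0.77942286^2 + 0.99136371^2 + 0.59196002^2) = 1.4382696
U = k * uc = 2.58 * 1.4382696
U = 3.7107

3.7107


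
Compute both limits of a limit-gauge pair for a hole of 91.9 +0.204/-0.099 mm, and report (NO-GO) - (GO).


GO = nominal - lower_tol (smallest hole = maximum material condition)
GO = 91.9 - 0.099 = 91.801
NO-GO = nominal + upper_tol (largest hole = least material condition)
NO-GO = 91.9 + 0.204 = 92.104
spread = NO-GO - GO = 92.104 - 91.801 = 0.3030

0.3030


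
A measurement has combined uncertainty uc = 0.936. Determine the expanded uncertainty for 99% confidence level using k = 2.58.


U = k * uc
U = 2.58 * 0.936
U = 2.4149

2.4149


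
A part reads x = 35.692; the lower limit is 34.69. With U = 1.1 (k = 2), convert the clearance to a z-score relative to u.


u = U / k = 1.1 / 2 = 0.55
margin = |LSL - x| = |34.69 - 35.692| = 1.002
z = margin / u = 1.002 / 0.55
z = 1.8218

1.8218


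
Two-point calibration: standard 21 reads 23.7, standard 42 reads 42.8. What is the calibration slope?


slope = (y2 - y1) / (x2 - x1)
= (42.8 - 23.7) / (42 - 21)
= 19.1000 / 21
= 0.9095

0.9095


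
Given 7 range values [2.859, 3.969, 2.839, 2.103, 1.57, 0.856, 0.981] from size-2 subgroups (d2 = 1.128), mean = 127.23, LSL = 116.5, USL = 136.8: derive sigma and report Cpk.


R_bar = (2.859 + 3.969 + 2.839 + 2.103 + 1.57 + 0.856 + 0.981) / 7 = 2.1681429
sigma = R_bar / d2 = 2.1681429 / 1.128 = 1.9221125
Cp = (USL - LSL)/(6*sigma) = (136.8 - 116.5)/(6*1.9221125) = 1.7602
Cpu = (136.8 - 127.23)/(3*1.9221125) = 1.6596
Cpl = (127.23 - 116.5)/(3*1.9221125) = 1.8608
Cpk = min(Cpu, Cpl) = 1.6596

1.6596


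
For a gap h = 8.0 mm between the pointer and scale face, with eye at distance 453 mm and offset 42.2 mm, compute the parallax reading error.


error = h * offset / d
= 8.0 * 42.2 / 453
= 0.7453

0.7453


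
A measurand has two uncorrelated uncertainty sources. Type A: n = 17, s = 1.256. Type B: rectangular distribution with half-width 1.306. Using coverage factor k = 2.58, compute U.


u_A = s / sqrt(n) = 1.256 / sqrt(17) = 0.30462475
u_B = half_width / sqrt(3) = 1.306 / sqrt(3) = 0.75401945
uc = sqrt(u_A^2 + u_B^2) = sqrt(0.30462475^2 + 0.75401945^2) = 0.8132291
U = k * uc = 2.58 * 0.8132291
U = 2.0981

2.0981


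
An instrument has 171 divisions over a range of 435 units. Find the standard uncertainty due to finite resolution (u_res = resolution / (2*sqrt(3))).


resolution = range / divisions
resolution = 435 / 171 = 2.5438596
u_res = resolution / (2*sqrt(3))
u_res = 2.5438596 / 3.4641016
u_res = 0.7343

0.7343


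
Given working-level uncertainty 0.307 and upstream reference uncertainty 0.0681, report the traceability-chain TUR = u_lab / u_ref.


TUR = u_lab / u_ref
= 0.307 / 0.0681
= 4.5081

4.5081


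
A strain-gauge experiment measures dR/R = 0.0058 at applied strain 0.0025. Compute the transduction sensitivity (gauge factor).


GF = (dR/R) / epsilon
= 0.0058 / 0.0025
= 2.3200

2.3200


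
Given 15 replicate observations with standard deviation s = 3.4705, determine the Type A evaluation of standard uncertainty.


u_A = s / sqrt(n)
u_A = 3.4705 / sqrt(15)
u_A = 3.4705 / 3.8729833
u_A = 0.8961

0.8961


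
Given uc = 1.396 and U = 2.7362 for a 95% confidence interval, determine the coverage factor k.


k = U / uc
k = 2.7362 / 1.396
k = 1.96

1.96


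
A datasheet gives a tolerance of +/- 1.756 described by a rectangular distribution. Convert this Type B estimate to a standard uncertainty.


u_B = half_width / sqrt(3)
u_B = 1.756 / 1.7320508
u_B = 1.0138

1.0138


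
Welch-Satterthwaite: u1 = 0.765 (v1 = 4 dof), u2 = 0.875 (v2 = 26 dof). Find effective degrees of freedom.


uc = sqrt(u1^2 + u2^2) = sqrt(0.765^2 + 0.875^2) = 1.1622607
v_eff = uc^4 / (u1^4/v1 + u2^4/v2)
= 1.1622607^4 / (0.765^4/4 + 0.875^4/26)
= 1.8247955 / 0.10816752
v_eff = 16.8701

16.8701


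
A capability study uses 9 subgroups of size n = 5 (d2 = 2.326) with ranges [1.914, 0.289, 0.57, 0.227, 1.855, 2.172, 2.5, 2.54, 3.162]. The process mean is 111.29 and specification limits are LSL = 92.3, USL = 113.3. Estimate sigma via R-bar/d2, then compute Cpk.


R_bar = (1.914 + 0.289 + 0.57 + 0.227 + 1.855 + 2.172 + 2.5 + 2.54 + 3.162) / 9 = 1.6921111
sigma = R_bar / d2 = 1.6921111 / 2.326 = 0.72747683
Cp = (USL - LSL)/(6*sigma) = (113.3 - 92.3)/(6*0.72747683) = 4.8111
Cpu = (113.3 - 111.29)/(3*0.72747683) = 0.9210
Cpl = (111.29 - 92.3)/(3*0.72747683) = 8.7013
Cpk = min(Cpu, Cpl) = 0.9210

0.9210


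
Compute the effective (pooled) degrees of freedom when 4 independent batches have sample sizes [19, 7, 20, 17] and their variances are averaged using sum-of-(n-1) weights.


nu = sum_i (n_i - 1)
nu = ((19 - 1) + (7 - 1) + (20 - 1) + (17 - 1))
nu = 18 + 6 + 19 + 16
nu = 59

59


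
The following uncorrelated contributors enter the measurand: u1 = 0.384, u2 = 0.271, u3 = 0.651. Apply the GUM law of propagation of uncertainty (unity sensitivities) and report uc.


uc = sqrt(0.384^2 + 0.271^2 + 0.651^2)
uc = sqrt(0.644698)
uc = 0.8029

0.8029


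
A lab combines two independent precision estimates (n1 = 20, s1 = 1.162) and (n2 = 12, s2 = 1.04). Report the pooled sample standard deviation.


s_p = sqrt(((n1-1)*s1^2 + (n2-1)*s2^2) / (n1+n2-2))
numerator = (20-1)*1.162^2 + (12-1)*1.04^2 = 25.654636 + 11.8976 = 37.552236
denominator = 20 + 12 - 2 = 30
s_p^2 = 37.552236 / 30 = 1.2517412
s_p = sqrt(1.2517412) = 1.1188

1.1188


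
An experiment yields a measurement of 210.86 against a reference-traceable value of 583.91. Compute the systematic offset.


Systematic error = measured - true
= 210.86 - 583.91
= -373.0500

-373.0500


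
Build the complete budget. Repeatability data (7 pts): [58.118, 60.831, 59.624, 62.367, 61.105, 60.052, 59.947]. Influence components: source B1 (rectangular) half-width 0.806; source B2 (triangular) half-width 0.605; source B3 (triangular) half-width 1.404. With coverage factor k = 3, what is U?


mean = (58.118 + 60.831 + 59.624 + 62.367 + 61.105 + 60.052 + 59.947) / 7 = 60.292
s = sqrt(sum((x - mean)^2)/(n-1)) = 1.3295513
u_A = s / sqrt(n) = 1.3295513 / sqrt(7) = 0.50252316
u_B1 = 0.806 / sqrt(3) = 0.46534432
u_B2 = 0.605 / sqrt(6) = 0.24699022
u_B3 = 1.404 / sqrt(6) = 0.5731806
uc = sqrt(0.50252316^2 + 0.46534432^2 + 0.24699022^2 + 0.5731806^2) = 0.92661482
U = k * uc = 3 * 0.92661482
U = 2.7798

2.7798


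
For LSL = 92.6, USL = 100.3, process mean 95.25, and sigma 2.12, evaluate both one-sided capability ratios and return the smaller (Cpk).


Cpu = (USL - mean) / (3*sigma) = (100.3 - 95.25) / (3*2.12) = 0.7940
Cpl = (mean - LSL) / (3*sigma) = (95.25 - 92.6) / (3*2.12) = 0.4167
Cpk = min(Cpu, Cpl) = 0.4167

0.4167


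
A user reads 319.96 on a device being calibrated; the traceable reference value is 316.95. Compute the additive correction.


Correction = standard - reading
= 316.95 - 319.96
= -3.0100

-3.0100


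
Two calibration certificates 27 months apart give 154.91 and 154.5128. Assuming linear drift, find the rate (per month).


rate = (v2 - v1) / months
= (154.5128 - 154.91) / 27
= -0.3972 / 27
= -0.0147

-0.0147


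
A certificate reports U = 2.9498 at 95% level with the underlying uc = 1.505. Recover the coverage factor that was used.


k = U / uc
k = 2.9498 / 1.505
k = 1.96

1.96


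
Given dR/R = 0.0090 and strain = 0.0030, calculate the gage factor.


GF = (dR/R) / epsilon
= 0.0090 / 0.0030
= 3.0000

3.0000


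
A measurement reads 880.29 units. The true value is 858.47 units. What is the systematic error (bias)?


Systematic error = measured - true
= 880.29 - 858.47
= 21.8200

21.8200


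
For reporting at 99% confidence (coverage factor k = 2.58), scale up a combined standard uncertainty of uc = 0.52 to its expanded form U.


U = k * uc
U = 2.58 * 0.52
U = 1.3416

1.3416


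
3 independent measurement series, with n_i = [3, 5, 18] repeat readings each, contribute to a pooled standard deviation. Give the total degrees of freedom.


nu = sum_i (n_i - 1)
nu = ((3 - 1) + (5 - 1) + (18 - 1))
nu = 2 + 4 + 17
nu = 23

23


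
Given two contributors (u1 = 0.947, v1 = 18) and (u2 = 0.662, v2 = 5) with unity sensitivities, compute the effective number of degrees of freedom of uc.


uc = sqrt(u1^2 + u2^2) = sqrt(0.947^2 + 0.662^2) = 1.1554449
v_eff = uc^4 / (u1^4/v1 + u2^4/v2)
= 1.1554449^4 / (0.947^4/18 + 0.662^4/5)
= 1.7823663 / 0.083093026
v_eff = 21.4503

21.4503


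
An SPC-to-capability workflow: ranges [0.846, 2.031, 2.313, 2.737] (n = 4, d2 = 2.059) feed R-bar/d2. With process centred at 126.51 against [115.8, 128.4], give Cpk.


R_bar = (0.846 + 2.031 + 2.313 + 2.737) / 4 = 1.98175
sigma = R_bar / d2 = 1.98175 / 2.059 = 0.96248179
Cp = (USL - LSL)/(6*sigma) = (128.4 - 115.8)/(6*0.96248179) = 2.1819
Cpu = (128.4 - 126.51)/(3*0.96248179) = 0.6546
Cpl = (126.51 - 115.8)/(3*0.96248179) = 3.7092
Cpk = min(Cpu, Cpl) = 0.6546

0.6546


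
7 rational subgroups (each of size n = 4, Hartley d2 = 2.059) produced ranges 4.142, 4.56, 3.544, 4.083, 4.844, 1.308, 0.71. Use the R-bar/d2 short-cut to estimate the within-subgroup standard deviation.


R_bar = (4.142 + 4.56 + 3.544 + 4.083 + 4.844 + 1.308 + 0.71) / 7
R_bar = 23.191 / 7 = 3.313
sigma_hat = R_bar / d2 = 3.313 / 2.059 = 1.6090

1.6090


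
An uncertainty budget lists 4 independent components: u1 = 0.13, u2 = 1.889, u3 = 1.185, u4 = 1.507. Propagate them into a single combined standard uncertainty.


uc = sqrt(0.13^2 + 1.889^2 + 1.185^2 + 1.507^2)
uc = sqrt(7.260495)
uc = 2.6945

2.6945


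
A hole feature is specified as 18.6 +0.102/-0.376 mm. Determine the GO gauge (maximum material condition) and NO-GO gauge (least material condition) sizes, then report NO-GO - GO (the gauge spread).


GO = nominal - lower_tol (smallest hole = maximum material condition)
GO = 18.6 - 0.376 = 18.224
NO-GO = nominal + upper_tol (largest hole = least material condition)
NO-GO = 18.6 + 0.102 = 18.702
spread = NO-GO - GO = 18.702 - 18.224 = 0.4780

0.4780


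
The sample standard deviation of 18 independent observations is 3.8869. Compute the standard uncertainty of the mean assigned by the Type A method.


u_A = s / sqrt(n)
u_A = 3.8869 / sqrt(18)
u_A = 3.8869 / 4.2426407
u_A = 0.9162

0.9162


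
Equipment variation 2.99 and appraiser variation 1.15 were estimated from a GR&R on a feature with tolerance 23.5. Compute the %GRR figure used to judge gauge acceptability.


GRR = sqrt(EV^2 + AV^2) = sqrt(2.99^2 + 1.15^2) = 3.2035293
%GRR = GRR / tol * 100 = 3.2035293 / 23.5 * 100
%GRR = 13.6320

13.6320


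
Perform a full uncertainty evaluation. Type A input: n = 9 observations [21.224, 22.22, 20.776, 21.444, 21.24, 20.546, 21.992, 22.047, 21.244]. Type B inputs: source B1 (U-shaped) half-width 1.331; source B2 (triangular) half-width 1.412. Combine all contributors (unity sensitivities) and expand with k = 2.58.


mean = (21.224 + 22.22 + 20.776 + 21.444 + 21.24 + 20.546 + 21.992 + 22.047 + 21.244) / 9 = 21.41477778
s = sqrt(sum((x - mean)^2)/(n-1)) = 0.57457023
u_A = s / sqrt(n) = 0.57457023 / sqrt(9) = 0.19152341
u_B1 = 1.331 / sqrt(2) = 0.94115913
u_B2 = 1.412 / sqrt(6) = 0.57644659
uc = sqrt(0.19152341^2 + 0.94115913^2 + 0.57644659^2) = 1.1201573
U = k * uc = 2.58 * 1.1201573
U = 2.8900

2.8900


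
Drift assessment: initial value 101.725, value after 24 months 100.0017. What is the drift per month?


rate = (v2 - v1) / months
= (100.0017 - 101.725) / 24
= -1.7233 / 24
= -0.0718

-0.0718


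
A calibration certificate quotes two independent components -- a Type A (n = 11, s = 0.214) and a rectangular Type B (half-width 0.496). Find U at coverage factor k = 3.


u_A = s / sqrt(n) = 0.214 / sqrt(11) = 0.064523428
u_B = half_width / sqrt(3) = 0.496 / sqrt(3) = 0.28636573
uc = sqrt(u_A^2 + u_B^2) = sqrt(0.064523428^2 + 0.28636573^2) = 0.29354489
U = k * uc = 3 * 0.29354489
U = 0.8806

0.8806


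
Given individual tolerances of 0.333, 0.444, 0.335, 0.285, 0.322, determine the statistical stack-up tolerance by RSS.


RSS = sqrt(0.333^2 + 0.444^2 + 0.335^2 + 0.285^2 + 0.322^2)
= sqrt(0.605159)
= 0.7779

0.7779


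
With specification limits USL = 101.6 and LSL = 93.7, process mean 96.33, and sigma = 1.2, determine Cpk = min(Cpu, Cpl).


Cpu = (USL - mean) / (3*sigma) = (101.6 - 96.33) / (3*1.2) = 1.4639
Cpl = (mean - LSL) / (3*sigma) = (96.33 - 93.7) / (3*1.2) = 0.7306
Cpk = min(Cpu, Cpl) = 0.7306

0.7306


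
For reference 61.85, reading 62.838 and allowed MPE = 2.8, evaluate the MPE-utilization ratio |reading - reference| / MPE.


e = indication - reference = 62.838 - 61.85 = 0.9880
|e| = 0.9880
ratio = |e| / MPE = 0.9880 / 2.8
ratio = 0.3529

0.3529


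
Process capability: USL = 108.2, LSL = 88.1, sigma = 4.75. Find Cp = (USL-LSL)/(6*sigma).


Cp = (USL - LSL) / (6 * sigma)
= (108.2 - 88.1) / (6 * 4.75)
= 20.1000 / 28.5000
= 0.7053

0.7053


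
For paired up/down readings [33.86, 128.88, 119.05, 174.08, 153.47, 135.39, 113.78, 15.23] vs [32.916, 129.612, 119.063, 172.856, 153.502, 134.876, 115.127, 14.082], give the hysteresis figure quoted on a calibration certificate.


|33.86 - 32.916| = 0.9440
|128.88 - 129.612| = 0.7320
|119.05 - 119.063| = 0.0130
|174.08 - 172.856| = 1.2240
|153.47 - 153.502| = 0.0320
|135.39 - 134.876| = 0.5140
|113.78 - 115.127| = 1.3470
|15.23 - 14.082| = 1.1480
hysteresis = max(diffs) = 1.3470

1.3470


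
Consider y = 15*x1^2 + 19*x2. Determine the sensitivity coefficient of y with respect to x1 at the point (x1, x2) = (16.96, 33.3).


y = 15*x1^2 + 19*x2
dy/dx1 = 2*15*x1
Evaluate at x1 = 16.96: c1 = 30 * 16.96
c1 = 508.8000

508.8000


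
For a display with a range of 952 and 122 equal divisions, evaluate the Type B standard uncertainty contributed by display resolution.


resolution = range / divisions
resolution = 952 / 122 = 7.8032787
u_res = resolution / (2*sqrt(3))
u_res = 7.8032787 / 3.4641016
u_res = 2.2526

2.2526


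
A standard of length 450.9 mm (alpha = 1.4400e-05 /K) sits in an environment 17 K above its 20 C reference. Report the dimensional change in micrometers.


dL = L * alpha * dT
= 450.9 * 1.4400e-05 * 17
= 0.1103803 mm
dL_um = 0.1103803 * 1000 = 110.3803 um

110.3803


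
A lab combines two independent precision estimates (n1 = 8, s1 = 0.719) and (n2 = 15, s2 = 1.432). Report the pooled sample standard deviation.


s_p = sqrt(((n1-1)*s1^2 + (n2-1)*s2^2) / (n1+n2-2))
numerator = (8-1)*0.719^2 + (15-1)*1.432^2 = 3.618727 + 28.708736 = 32.327463
denominator = 8 + 15 - 2 = 21
s_p^2 = 32.327463 / 21 = 1.539403
s_p = sqrt(1.539403) = 1.2407

1.2407


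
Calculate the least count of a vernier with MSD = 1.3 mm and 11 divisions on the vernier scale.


LC = MSD / n_div
= 1.3 / 11
= 0.1182

0.1182


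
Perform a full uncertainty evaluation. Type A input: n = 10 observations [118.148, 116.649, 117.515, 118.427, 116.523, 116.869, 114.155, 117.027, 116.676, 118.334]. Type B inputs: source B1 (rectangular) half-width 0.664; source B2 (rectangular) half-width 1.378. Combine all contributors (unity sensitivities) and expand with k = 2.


mean = (118.148 + 116.649 + 117.515 + 118.427 + 116.523 + 116.869 + 114.155 + 117.027 + 116.676 + 118.334) / 10 = 117.0323
s = sqrt(sum((x - mean)^2)/(n-1)) = 1.2452667
u_A = s / sqrt(n) = 1.2452667 / sqrt(10) = 0.39378791
u_B1 = 0.664 / sqrt(3) = 0.38336058
u_B2 = 1.378 / sqrt(3) = 0.79558867
uc = sqrt(0.39378791^2 + 0.38336058^2 + 0.79558867^2) = 0.9669517
U = k * uc = 2 * 0.9669517
U = 1.9339

1.9339


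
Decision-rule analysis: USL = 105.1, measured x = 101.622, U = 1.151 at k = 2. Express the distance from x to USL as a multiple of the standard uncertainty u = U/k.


u = U / k = 1.151 / 2 = 0.5755
margin = |USL - x| = |105.1 - 101.622| = 3.478
z = margin / u = 3.478 / 0.5755
z = 6.0434

6.0434


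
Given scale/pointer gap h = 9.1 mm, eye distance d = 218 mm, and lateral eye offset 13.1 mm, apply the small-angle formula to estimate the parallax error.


error = h * offset / d
= 9.1 * 13.1 / 218
= 0.5468

0.5468


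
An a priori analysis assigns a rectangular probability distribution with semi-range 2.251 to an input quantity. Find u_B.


u_B = half_width / sqrt(3)
u_B = 2.251 / 1.7320508
u_B = 1.2996

1.2996


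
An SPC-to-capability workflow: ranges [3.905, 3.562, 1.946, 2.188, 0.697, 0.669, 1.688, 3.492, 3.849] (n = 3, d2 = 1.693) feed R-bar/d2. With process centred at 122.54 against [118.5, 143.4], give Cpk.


R_bar = (3.905 + 3.562 + 1.946 + 2.188 + 0.697 + 0.669 + 1.688 + 3.492 + 3.849) / 9 = 2.444
sigma = R_bar / d2 = 2.444 / 1.693 = 1.4435913
Cp = (USL - LSL)/(6*sigma) = (143.4 - 118.5)/(6*1.4435913) = 2.8748
Cpu = (143.4 - 122.54)/(3*1.4435913) = 4.8167
Cpl = (122.54 - 118.5)/(3*1.4435913) = 0.9329
Cpk = min(Cpu, Cpl) = 0.9329

0.9329


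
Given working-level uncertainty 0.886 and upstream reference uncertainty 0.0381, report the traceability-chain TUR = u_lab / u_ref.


TUR = u_lab / u_ref
= 0.886 / 0.0381
= 23.2546

23.2546


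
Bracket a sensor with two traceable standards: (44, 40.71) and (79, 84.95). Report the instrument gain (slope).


slope = (y2 - y1) / (x2 - x1)
= (84.95 - 40.71) / (79 - 44)
= 44.2400 / 35
= 1.2640

1.2640


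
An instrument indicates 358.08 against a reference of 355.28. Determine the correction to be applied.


Correction = standard - reading
= 355.28 - 358.08
= -2.8000

-2.8000


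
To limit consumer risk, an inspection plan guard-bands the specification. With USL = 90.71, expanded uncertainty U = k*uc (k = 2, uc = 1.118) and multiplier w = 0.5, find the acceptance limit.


U = k * uc = 2 * 1.118 = 2.236
guard band g = w * U = 0.5 * 2.236 = 1.118
AL = USL - g = 90.71 - 1.118
AL = 89.5920

89.5920


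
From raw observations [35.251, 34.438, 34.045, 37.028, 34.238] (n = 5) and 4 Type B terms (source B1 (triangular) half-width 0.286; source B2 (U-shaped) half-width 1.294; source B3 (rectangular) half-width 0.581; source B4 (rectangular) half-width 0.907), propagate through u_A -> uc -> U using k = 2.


mean = (35.251 + 34.438 + 34.045 + 37.028 + 34.238) / 5 = 35
s = sqrt(sum((x - mean)^2)/(n-1)) = 1.2231412
u_A = s / sqrt(n) = 1.2231412 / sqrt(5) = 0.54700537
u_B1 = 0.286 / sqrt(6) = 0.11675901
u_B2 = 1.294 / sqrt(2) = 0.91499617
u_B3 = 0.581 / sqrt(3) = 0.33544051
u_B4 = 0.907 / sqrt(3) = 0.52365669
uc = sqrt(0.54700537^2 + 0.11675901^2 + 0.91499617^2 + 0.33544051^2 + 0.52365669^2) = 1.2396783
U = k * uc = 2 * 1.2396783
U = 2.4794

2.4794


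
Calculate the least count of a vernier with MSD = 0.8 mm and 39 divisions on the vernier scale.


LC = MSD / n_div
= 0.8 / 39
= 0.0205

0.0205


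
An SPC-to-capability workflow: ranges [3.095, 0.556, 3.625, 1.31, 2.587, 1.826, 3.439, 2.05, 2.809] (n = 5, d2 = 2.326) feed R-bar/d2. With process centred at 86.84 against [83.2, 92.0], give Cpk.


R_bar = (3.095 + 0.556 + 3.625 + 1.31 + 2.587 + 1.826 + 3.439 + 2.05 + 2.809) / 9 = 2.3663333
sigma = R_bar / d2 = 2.3663333 / 2.326 = 1.0173402
Cp = (USL - LSL)/(6*sigma) = (92.0 - 83.2)/(6*1.0173402) = 1.4417
Cpu = (92.0 - 86.84)/(3*1.0173402) = 1.6907
Cpl = (86.84 - 83.2)/(3*1.0173402) = 1.1927
Cpk = min(Cpu, Cpl) = 1.1927

1.1927


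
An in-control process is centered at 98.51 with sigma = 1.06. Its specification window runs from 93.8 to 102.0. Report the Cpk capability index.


Cpu = (USL - mean) / (3*sigma) = (102.0 - 98.51) / (3*1.06) = 1.0975
Cpl = (mean - LSL) / (3*sigma) = (98.51 - 93.8) / (3*1.06) = 1.4811
Cpk = min(Cpu, Cpl) = 1.0975

1.0975


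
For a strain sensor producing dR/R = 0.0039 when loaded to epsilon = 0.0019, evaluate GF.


GF = (dR/R) / epsilon
= 0.0039 / 0.0019
= 2.0526

2.0526


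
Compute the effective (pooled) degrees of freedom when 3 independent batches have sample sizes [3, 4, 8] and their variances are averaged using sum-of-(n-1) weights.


nu = sum_i (n_i - 1)
nu = ((3 - 1) + (4 - 1) + (8 - 1))
nu = 2 + 3 + 7
nu = 12

12


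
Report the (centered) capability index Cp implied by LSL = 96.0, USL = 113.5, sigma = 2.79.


Cp = (USL - LSL) / (6 * sigma)
= (113.5 - 96.0) / (6 * 2.79)
= 17.5000 / 16.7400
= 1.0454

1.0454


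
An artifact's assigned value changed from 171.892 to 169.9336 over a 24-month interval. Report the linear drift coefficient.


rate = (v2 - v1) / months
= (169.9336 - 171.892) / 24
= -1.9584 / 24
= -0.0816

-0.0816


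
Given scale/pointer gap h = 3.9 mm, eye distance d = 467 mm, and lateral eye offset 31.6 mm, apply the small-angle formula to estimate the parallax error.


error = h * offset / d
= 3.9 * 31.6 / 467
= 0.2639

0.2639


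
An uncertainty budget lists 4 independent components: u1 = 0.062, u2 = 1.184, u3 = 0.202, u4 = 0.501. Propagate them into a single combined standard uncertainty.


uc = sqrt(0.062^2 + 1.184^2 + 0.202^2 + 0.501^2)
uc = sqrt(1.697505)
uc = 1.3029

1.3029


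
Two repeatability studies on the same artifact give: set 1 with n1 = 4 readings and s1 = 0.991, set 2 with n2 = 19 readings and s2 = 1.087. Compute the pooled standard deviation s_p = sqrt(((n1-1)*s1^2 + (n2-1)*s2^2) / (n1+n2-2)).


s_p = sqrt(((n1-1)*s1^2 + (n2-1)*s2^2) / (n1+n2-2))
numerator = (4-1)*0.991^2 + (19-1)*1.087^2 = 2.946243 + 21.268242 = 24.214485
denominator = 4 + 19 - 2 = 21
s_p^2 = 24.214485 / 21 = 1.1530707
s_p = sqrt(1.1530707) = 1.0738

1.0738


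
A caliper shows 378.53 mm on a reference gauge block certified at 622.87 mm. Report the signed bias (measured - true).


Systematic error = measured - true
= 378.53 - 622.87
= -244.3400

-244.3400


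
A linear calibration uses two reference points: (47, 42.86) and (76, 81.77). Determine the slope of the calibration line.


slope = (y2 - y1) / (x2 - x1)
= (81.77 - 42.86) / (76 - 47)
= 38.9100 / 29
= 1.3417

1.3417


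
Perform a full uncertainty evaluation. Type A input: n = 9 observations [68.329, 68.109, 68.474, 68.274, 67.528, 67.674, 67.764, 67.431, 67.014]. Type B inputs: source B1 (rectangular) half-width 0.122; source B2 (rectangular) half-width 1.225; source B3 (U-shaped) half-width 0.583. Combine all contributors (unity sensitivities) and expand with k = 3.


mean = (68.329 + 68.109 + 68.474 + 68.274 + 67.528 + 67.674 + 67.764 + 67.431 + 67.014) / 9 = 67.84411111
s = sqrt(sum((x - mean)^2)/(n-1)) = 0.48500965
u_A = s / sqrt(n) = 0.48500965 / sqrt(9) = 0.16166988
u_B1 = 0.122 / sqrt(3) = 0.070436733
u_B2 = 1.225 / sqrt(3) = 0.70725408
u_B3 = 0.583 / sqrt(2) = 0.41224325
uc = sqrt(0.16166988^2 + 0.070436733^2 + 0.70725408^2 + 0.41224325^2) = 0.8374075
U = k * uc = 3 * 0.8374075
U = 2.5122

2.5122


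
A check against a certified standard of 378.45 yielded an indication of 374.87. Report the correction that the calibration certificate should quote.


Correction = standard - reading
= 378.45 - 374.87
= 3.5800

3.5800


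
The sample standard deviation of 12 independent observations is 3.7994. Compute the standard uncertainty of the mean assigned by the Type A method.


u_A = s / sqrt(n)
u_A = 3.7994 / sqrt(12)
u_A = 3.7994 / 3.4641016
u_A = 1.0968

1.0968


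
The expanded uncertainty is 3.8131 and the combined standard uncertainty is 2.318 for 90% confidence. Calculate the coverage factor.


k = U / uc
k = 3.8131 / 2.318
k = 1.645

1.645


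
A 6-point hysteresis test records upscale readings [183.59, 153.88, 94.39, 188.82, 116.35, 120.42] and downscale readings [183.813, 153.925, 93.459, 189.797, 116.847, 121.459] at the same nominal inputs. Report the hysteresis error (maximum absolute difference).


|183.59 - 183.813| = 0.2230
|153.88 - 153.925| = 0.0450
|94.39 - 93.459| = 0.9310
|188.82 - 189.797| = 0.9770
|116.35 - 116.847| = 0.4970
|120.42 - 121.459| = 1.0390
hysteresis = max(diffs) = 1.0390

1.0390


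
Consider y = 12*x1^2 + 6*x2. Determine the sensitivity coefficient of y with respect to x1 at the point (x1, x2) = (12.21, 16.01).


y = 12*x1^2 + 6*x2
dy/dx1 = 2*12*x1
Evaluate at x1 = 12.21: c1 = 24 * 12.21
c1 = 293.0400

293.0400


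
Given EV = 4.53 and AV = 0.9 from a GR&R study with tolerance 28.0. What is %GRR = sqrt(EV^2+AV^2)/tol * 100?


GRR = sqrt(EV^2 + AV^2) = sqrt(4.53^2 + 0.9^2) = 4.6185387
%GRR = GRR / tol * 100 = 4.6185387 / 28.0 * 100
%GRR = 16.4948

16.4948


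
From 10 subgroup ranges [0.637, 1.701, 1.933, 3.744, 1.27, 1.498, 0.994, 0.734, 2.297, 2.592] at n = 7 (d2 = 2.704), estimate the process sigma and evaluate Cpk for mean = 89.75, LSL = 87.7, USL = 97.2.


R_bar = (0.637 + 1.701 + 1.933 + 3.744 + 1.27 + 1.498 + 0.994 + 0.734 + 2.297 + 2.592) / 10 = 1.74
sigma = R_bar / d2 = 1.74 / 2.704 = 0.64349112
Cp = (USL - LSL)/(6*sigma) = (97.2 - 87.7)/(6*0.64349112) = 2.4605
Cpu = (97.2 - 89.75)/(3*0.64349112) = 3.8592
Cpl = (89.75 - 87.7)/(3*0.64349112) = 1.0619
Cpk = min(Cpu, Cpl) = 1.0619

1.0619


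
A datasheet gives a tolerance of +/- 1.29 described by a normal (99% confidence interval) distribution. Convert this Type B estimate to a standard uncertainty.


u_B = half_width / 2.576
u_B = 1.29 / 2.576
u_B = 0.5008

0.5008


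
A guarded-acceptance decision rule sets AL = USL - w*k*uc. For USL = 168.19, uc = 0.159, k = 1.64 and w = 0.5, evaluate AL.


U = k * uc = 1.64 * 0.159 = 0.26076
guard band g = w * U = 0.5 * 0.26076 = 0.13038
AL = USL - g = 168.19 - 0.13038
AL = 168.0596

168.0596


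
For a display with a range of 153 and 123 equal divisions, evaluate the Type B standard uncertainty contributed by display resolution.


resolution = range / divisions
resolution = 153 / 123 = 1.2439024
u_res = resolution / (2*sqrt(3))
u_res = 1.2439024 / 3.4641016
u_res = 0.3591

0.3591


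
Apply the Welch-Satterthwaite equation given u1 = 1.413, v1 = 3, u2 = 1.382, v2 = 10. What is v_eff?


uc = sqrt(u1^2 + u2^2) = sqrt(1.413^2 + 1.382^2) = 1.976485
v_eff = uc^4 / (u1^4/v1 + u2^4/v2)
= 1.976485^4 / (1.413^4/3 + 1.382^4/10)
= 15.260687 / 1.6935436
v_eff = 9.0111

9.0111


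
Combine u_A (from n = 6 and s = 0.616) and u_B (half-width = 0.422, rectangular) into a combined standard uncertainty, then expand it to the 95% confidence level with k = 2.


u_A = s / sqrt(n) = 0.616 / sqrt(6) = 0.25148095
u_B = half_width / sqrt(3) = 0.422 / sqrt(3) = 0.24364181
uc = sqrt(u_A^2 + u_B^2) = sqrt(0.25148095^2 + 0.24364181^2) = 0.35014854
U = k * uc = 2 * 0.35014854
U = 0.7003

0.7003


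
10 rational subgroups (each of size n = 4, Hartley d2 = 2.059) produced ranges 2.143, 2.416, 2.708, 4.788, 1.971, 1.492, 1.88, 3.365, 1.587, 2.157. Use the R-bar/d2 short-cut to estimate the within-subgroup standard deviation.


R_bar = (2.143 + 2.416 + 2.708 + 4.788 + 1.971 + 1.492 + 1.88 + 3.365 + 1.587 + 2.157) / 10
R_bar = 24.507 / 10 = 2.4507
sigma_hat = R_bar / d2 = 2.4507 / 2.059 = 1.1902

1.1902


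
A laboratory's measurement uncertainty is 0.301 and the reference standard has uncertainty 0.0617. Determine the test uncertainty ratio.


TUR = u_lab / u_ref
= 0.301 / 0.0617
= 4.8784

4.8784


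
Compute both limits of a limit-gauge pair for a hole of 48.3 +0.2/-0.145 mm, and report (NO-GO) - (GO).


GO = nominal - lower_tol (smallest hole = maximum material condition)
GO = 48.3 - 0.145 = 48.155
NO-GO = nominal + upper_tol (largest hole = least material condition)
NO-GO = 48.3 + 0.2 = 48.5
spread = NO-GO - GO = 48.5 - 48.155 = 0.3450

0.3450


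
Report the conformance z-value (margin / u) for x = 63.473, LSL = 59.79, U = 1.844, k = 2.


u = U / k = 1.844 / 2 = 0.922
margin = |LSL - x| = |59.79 - 63.473| = 3.683
z = margin / u = 3.683 / 0.922
z = 3.9946

3.9946


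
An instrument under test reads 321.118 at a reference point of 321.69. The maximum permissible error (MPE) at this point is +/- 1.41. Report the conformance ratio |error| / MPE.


e = indication - reference = 321.118 - 321.69 = -0.5720
|e| = 0.5720
ratio = |e| / MPE = 0.5720 / 1.41
ratio = 0.4057

0.4057


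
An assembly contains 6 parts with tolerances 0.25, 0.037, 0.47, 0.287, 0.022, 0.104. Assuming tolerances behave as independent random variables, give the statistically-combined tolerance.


RSS = sqrt(0.25^2 + 0.037^2 + 0.47^2 + 0.287^2 + 0.022^2 + 0.104^2)
= sqrt(0.378438)
= 0.6152

0.6152


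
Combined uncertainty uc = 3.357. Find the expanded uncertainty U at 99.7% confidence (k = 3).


U = k * uc
U = 3 * 3.357
U = 10.0710

10.0710


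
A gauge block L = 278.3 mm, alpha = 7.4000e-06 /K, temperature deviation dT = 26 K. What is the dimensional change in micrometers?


dL = L * alpha * dT
= 278.3 * 7.4000e-06 * 26
= 0.0535449 mm
dL_um = 0.0535449 * 1000 = 53.5449 um

53.5449


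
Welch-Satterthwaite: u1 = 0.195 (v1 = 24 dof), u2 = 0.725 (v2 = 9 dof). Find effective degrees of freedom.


uc = sqrt(u1^2 + u2^2) = sqrt(0.195^2 + 0.725^2) = 0.75076628
v_eff = uc^4 / (u1^4/v1 + u2^4/v2)
= 0.75076628^4 / (0.195^4/24 + 0.725^4/9)
= 0.31770133 / 0.030758206
v_eff = 10.3290

10.3290


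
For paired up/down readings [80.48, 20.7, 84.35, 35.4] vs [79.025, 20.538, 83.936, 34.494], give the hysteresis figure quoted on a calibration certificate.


|80.48 - 79.025| = 1.4550
|20.7 - 20.538| = 0.1620
|84.35 - 83.936| = 0.4140
|35.4 - 34.494| = 0.9060
hysteresis = max(diffs) = 1.4550

1.4550


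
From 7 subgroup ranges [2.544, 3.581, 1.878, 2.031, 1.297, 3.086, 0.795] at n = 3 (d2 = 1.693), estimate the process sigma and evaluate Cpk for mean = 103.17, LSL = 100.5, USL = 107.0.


R_bar = (2.544 + 3.581 + 1.878 + 2.031 + 1.297 + 3.086 + 0.795) / 7 = 2.1731429
sigma = R_bar / d2 = 2.1731429 / 1.693 = 1.2836048
Cp = (USL - LSL)/(6*sigma) = (107.0 - 100.5)/(6*1.2836048) = 0.8440
Cpu = (107.0 - 103.17)/(3*1.2836048) = 0.9946
Cpl = (103.17 - 100.5)/(3*1.2836048) = 0.6934
Cpk = min(Cpu, Cpl) = 0.6934

0.6934


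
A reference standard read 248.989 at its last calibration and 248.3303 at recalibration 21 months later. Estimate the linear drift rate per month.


rate = (v2 - v1) / months
= (248.3303 - 248.989) / 21
= -0.6587 / 21
= -0.0314

-0.0314


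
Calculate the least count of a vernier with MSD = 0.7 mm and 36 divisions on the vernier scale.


LC = MSD / n_div
= 0.7 / 36
= 0.0194

0.0194


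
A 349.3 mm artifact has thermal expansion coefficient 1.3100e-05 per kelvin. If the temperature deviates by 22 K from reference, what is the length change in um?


dL = L * alpha * dT
= 349.3 * 1.3100e-05 * 22
= 0.1006683 mm
dL_um = 0.1006683 * 1000 = 100.6683 um

100.6683


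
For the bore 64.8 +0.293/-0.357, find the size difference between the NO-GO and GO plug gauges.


GO = nominal - lower_tol (smallest hole = maximum material condition)
GO = 64.8 - 0.357 = 64.443
NO-GO = nominal + upper_tol (largest hole = least material condition)
NO-GO = 64.8 + 0.293 = 65.093
spread = NO-GO - GO = 65.093 - 64.443 = 0.6500

0.6500


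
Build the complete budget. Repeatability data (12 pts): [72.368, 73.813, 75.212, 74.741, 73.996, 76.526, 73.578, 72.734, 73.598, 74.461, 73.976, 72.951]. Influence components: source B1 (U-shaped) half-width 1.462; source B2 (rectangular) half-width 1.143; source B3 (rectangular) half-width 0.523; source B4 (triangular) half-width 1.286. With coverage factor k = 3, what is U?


mean = (72.368 + 73.813 + 75.212 + 74.741 + 73.996 + 76.526 + 73.578 + 72.734 + 73.598 + 74.461 + 73.976 + 72.951) / 12 = 73.99616667
s = sqrt(sum((x - mean)^2)/(n-1)) = 1.1422814
u_A = s / sqrt(n) = 1.1422814 / sqrt(12) = 0.32974824
u_B1 = 1.462 / sqrt(2) = 1.0337901
u_B2 = 1.143 / sqrt(3) = 0.65991136
u_B3 = 0.523 / sqrt(3) = 0.30195419
u_B4 = 1.286 / sqrt(6) = 0.5250073
uc = sqrt(0.32974824^2 + 1.0337901^2 + 0.65991136^2 + 0.30195419^2 + 0.5250073^2) = 1.4070351
U = k * uc = 3 * 1.4070351
U = 4.2211

4.2211


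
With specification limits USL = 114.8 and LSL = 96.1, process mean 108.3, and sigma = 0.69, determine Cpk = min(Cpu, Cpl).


Cpu = (USL - mean) / (3*sigma) = (114.8 - 108.3) / (3*0.69) = 3.1401
Cpl = (mean - LSL) / (3*sigma) = (108.3 - 96.1) / (3*0.69) = 5.8937
Cpk = min(Cpu, Cpl) = 3.1401

3.1401
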